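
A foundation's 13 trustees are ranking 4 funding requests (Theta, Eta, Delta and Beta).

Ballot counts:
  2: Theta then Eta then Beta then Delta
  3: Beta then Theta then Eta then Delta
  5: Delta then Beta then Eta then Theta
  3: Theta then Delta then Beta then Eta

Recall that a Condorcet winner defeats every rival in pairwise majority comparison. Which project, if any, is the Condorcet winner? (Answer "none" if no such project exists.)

Pairwise majorities:
Theta vs Eta: 2+3+3 = 8 for Theta, 5 for Eta — Theta by 8–5.
Theta vs Delta: 8 to 5, Theta.
Theta vs Beta: Theta is ranked higher on 2+3 = 5 ballots, Beta on 8. Beta wins 8–5.
Eta vs Delta: Eta preferred on 2+3 = 5 ballots; Delta wins 8–5.
Eta vs Beta: 2 for Eta, 11 for Beta — Beta by 11–2.
Delta vs Beta: 5+3 = 8 for Delta, 5 for Beta — Delta by 8–5.
No project is unbeaten: Theta loses to Beta; Eta loses to Theta; Delta loses to Theta; Beta loses to Delta. In particular Theta > Delta > Beta > Theta is a majority cycle — no Condorcet winner exists.

none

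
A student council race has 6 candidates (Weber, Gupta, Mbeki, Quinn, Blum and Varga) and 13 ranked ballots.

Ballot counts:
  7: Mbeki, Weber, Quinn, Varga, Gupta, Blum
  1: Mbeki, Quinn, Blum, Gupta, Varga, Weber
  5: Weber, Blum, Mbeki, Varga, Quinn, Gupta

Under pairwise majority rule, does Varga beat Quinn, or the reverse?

Ballots ranking Varga above Quinn: 5.
Ballots ranking Quinn above Varga: 13 − 5 = 8.
Quinn wins the head-to-head 8–5.

Quinn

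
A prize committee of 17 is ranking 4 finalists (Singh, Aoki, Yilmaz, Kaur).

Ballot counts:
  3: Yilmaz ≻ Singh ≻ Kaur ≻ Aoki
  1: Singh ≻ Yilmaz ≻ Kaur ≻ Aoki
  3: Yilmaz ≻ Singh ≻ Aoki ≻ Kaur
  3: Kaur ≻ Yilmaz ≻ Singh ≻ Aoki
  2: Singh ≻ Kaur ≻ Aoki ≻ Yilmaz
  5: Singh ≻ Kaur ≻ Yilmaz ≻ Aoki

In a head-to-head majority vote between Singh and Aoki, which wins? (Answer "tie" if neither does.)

Singh

Ballots ranking Singh above Aoki: 3 + 1 + 3 + 3 + 2 + 5 = 17.
Ballots ranking Aoki above Singh: 17 − 17 = 0.
Singh wins the head-to-head 17–0.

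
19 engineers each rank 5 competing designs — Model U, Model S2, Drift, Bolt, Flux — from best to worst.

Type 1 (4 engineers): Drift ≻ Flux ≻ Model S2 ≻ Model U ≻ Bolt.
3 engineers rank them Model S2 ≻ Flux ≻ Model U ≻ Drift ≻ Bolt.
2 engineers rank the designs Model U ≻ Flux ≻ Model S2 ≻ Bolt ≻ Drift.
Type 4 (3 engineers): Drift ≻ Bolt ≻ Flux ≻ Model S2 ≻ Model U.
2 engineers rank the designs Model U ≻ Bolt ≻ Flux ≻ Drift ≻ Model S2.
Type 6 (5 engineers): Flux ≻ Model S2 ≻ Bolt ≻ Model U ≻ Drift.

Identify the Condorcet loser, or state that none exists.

Bolt

Pairwise majorities:
Model U vs Model S2: Model U is ranked higher on 2+2 = 4 ballots, Model S2 on 15. Model S2 wins 15–4.
Model U vs Drift: Model U preferred on 3+2+2+5 = 12 ballots; Model U wins 12–7.
Model U vs Bolt: 4+3+2+2 = 11 for Model U, 8 for Bolt — Model U by 11–8.
Model U vs Flux: Model U preferred on 2+2 = 4 ballots; Flux wins 15–4.
Model S2 vs Drift: Model S2 preferred on 3+2+5 = 10 ballots; Model S2 wins 10–9.
Model S2–Bolt: Model S2 14–5.
Model S2–Flux: Flux 16–3.
Drift vs Bolt: 10 to 9, Drift.
Drift vs Flux: Drift is ranked higher on 4+3 = 7 ballots, Flux on 12. Flux wins 12–7.
Bolt vs Flux: Flux, 14–5.
Bolt is beaten in every head-to-head and is the Condorcet loser.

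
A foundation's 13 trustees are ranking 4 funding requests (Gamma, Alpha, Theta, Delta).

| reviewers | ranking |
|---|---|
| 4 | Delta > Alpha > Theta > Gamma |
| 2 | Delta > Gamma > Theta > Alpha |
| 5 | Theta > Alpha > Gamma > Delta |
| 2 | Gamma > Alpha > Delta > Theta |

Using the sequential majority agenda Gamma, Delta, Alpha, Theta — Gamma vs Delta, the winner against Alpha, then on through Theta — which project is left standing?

Theta

Round 1: Gamma vs Delta — 7–6, Gamma advances.
Round 2: Gamma vs Alpha — 4–9, Alpha advances.
Round 3: Alpha vs Theta — 6–7, Theta advances.
Theta survives the agenda.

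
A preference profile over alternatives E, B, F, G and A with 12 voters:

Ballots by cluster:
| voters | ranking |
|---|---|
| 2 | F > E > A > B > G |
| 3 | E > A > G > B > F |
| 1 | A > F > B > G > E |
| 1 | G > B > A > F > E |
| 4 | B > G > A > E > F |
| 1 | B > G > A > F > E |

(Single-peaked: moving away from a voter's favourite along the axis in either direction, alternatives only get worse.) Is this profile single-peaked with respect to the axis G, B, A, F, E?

no

Axis positions: G=1, B=2, A=3, F=4, E=5.
Cluster 1 (peak F at position 4): ranking walks positions 4-5-3-2-1, expanding outward from the peak — single-peaked.
Cluster 2: ranking walks positions 5-3-1-2-4; A is ranked above F even though F lies between A and the peak E on the axis — preferences dip and rise again. Not single-peaked.
Cluster 3 (peak A at position 3): ranking walks positions 3-4-2-1-5, expanding outward from the peak — single-peaked.
Cluster 4 (peak G at position 1): ranking walks positions 1-2-3-4-5, expanding outward from the peak — single-peaked.
Cluster 5: ranking walks positions 2-1-3-5-4; E is ranked above F even though F lies between E and the peak B on the axis — preferences dip and rise again. Not single-peaked.
Cluster 6 (peak B at position 2): ranking walks positions 2-1-3-4-5, expanding outward from the peak — single-peaked.
Cluster 2 violates single-peakedness, so the profile is not single-peaked on this axis.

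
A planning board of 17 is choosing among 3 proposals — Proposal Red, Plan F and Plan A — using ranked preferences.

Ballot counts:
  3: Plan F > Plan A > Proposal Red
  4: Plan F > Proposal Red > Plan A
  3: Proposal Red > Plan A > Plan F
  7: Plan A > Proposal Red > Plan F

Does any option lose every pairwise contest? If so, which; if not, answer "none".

Head-to-head results (17 council members):
Proposal Red vs Plan F: Proposal Red, 10–7.
Proposal Red vs Plan A: Proposal Red is ranked higher on 4+3 = 7 ballots, Plan A on 10. Plan A wins 10–7.
Plan F vs Plan A: Plan F is ranked higher on 3+4 = 7 ballots, Plan A on 10. Plan A wins 10–7.
Plan F is beaten in every head-to-head and is the Condorcet loser.

Plan F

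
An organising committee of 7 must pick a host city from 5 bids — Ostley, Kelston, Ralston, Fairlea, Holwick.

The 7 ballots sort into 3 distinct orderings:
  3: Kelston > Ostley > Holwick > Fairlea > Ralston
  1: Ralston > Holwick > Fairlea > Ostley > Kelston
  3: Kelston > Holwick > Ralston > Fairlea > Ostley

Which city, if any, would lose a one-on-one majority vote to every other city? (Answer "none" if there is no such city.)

Ostley

Pairwise majorities:
Ostley vs Kelston: Ostley preferred on 1 ballot; Kelston wins 6–1.
Ostley–Ralston: Ralston 4–3.
Ostley–Fairlea: Fairlea 4–3.
Ostley vs Holwick: 3 for Ostley, 4 for Holwick — Holwick by 4–3.
Kelston vs Ralston: Kelston is ranked higher on 3+3 = 6 ballots, Ralston on 1. Kelston wins 6–1.
Kelston vs Fairlea: 3+3 = 6 for Kelston, 1 for Fairlea — Kelston by 6–1.
Kelston–Holwick: Kelston 6–1.
Ralston vs Fairlea: 1+3 = 4 for Ralston, 3 for Fairlea — Ralston by 4–3.
Ralston vs Holwick: Ralston is ranked higher on 1 ballot, Holwick on 6. Holwick wins 6–1.
Fairlea–Holwick: Holwick 7–0.
Ostley is beaten in every head-to-head and is the Condorcet loser.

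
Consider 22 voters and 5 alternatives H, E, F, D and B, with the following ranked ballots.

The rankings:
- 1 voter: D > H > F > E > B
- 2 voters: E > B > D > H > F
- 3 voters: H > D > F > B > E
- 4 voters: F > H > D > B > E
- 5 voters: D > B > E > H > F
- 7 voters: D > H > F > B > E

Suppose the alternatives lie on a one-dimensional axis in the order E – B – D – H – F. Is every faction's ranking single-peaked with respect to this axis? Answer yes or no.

no

Axis positions: E=1, B=2, D=3, H=4, F=5.
Faction 1: ranking walks positions 3-4-5-1-2; E is ranked above B even though B lies between E and the peak D on the axis — preferences dip and rise again. Not single-peaked.
Faction 2 (peak E at position 1): ranking walks positions 1-2-3-4-5, expanding outward from the peak — single-peaked.
Faction 3 (peak H at position 4): ranking walks positions 4-3-5-2-1, expanding outward from the peak — single-peaked.
Faction 4 (peak F at position 5): ranking walks positions 5-4-3-2-1, expanding outward from the peak — single-peaked.
Faction 5 (peak D at position 3): ranking walks positions 3-2-1-4-5, expanding outward from the peak — single-peaked.
Faction 6 (peak D at position 3): ranking walks positions 3-4-5-2-1, expanding outward from the peak — single-peaked.
Faction 1 violates single-peakedness, so the profile is not single-peaked on this axis.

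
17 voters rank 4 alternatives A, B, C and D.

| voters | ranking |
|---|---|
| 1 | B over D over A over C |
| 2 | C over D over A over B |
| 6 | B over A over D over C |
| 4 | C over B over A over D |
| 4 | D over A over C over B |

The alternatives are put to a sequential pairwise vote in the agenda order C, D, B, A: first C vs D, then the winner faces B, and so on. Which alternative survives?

Round 1: C vs D — 6–11, D advances.
Round 2: D vs B — 6–11, B advances.
Round 3: B vs A — 11–6, B advances.
B survives the agenda.

B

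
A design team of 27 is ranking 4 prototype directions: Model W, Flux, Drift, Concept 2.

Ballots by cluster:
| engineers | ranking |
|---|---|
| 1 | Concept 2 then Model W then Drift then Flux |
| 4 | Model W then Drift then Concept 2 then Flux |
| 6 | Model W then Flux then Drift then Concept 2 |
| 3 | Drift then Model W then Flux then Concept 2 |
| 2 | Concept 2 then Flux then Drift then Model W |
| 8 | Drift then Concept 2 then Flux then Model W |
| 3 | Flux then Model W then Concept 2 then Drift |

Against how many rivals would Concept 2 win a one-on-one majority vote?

1

Concept 2 against each rival (27 engineers):
Concept 2–Model W: Model W 16–11.
Concept 2 vs Flux: 15 to 12, Concept 2.
Concept 2 vs Drift: Drift, 21–6.
Concept 2 beats Flux; loses to Model W, Drift — 1 pairwise win.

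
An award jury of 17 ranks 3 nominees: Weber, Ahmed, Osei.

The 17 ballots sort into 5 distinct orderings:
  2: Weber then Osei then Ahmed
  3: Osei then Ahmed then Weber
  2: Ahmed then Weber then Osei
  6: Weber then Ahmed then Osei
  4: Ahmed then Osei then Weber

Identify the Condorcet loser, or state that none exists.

Osei

Pairwise majorities:
Weber vs Ahmed: 8 to 9, Ahmed.
Weber vs Osei: Weber preferred on 2+2+6 = 10 ballots; Weber wins 10–7.
Ahmed vs Osei: Ahmed is ranked higher on 2+6+4 = 12 ballots, Osei on 5. Ahmed wins 12–5.
Osei is beaten in every head-to-head and is the Condorcet loser.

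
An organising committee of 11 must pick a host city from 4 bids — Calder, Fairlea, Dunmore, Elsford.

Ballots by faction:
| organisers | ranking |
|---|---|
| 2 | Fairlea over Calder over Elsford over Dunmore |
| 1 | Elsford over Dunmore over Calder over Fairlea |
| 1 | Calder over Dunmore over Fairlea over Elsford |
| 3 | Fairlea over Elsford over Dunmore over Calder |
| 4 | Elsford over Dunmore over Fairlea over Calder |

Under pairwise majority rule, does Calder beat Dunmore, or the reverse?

Ballots ranking Calder above Dunmore: 2 + 1 = 3.
Ballots ranking Dunmore above Calder: 11 − 3 = 8.
Dunmore wins the head-to-head 8–3.

Dunmore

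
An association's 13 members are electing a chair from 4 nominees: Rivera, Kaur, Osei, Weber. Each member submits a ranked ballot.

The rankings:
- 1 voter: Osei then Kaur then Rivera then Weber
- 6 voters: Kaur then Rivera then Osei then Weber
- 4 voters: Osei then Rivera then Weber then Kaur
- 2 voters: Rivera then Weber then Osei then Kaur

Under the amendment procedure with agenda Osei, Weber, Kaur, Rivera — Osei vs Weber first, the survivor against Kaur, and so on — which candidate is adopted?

Round 1: Osei vs Weber — 11–2, Osei advances.
Round 2: Osei vs Kaur — 7–6, Osei advances.
Round 3: Osei vs Rivera — 5–8, Rivera advances.
The agenda winner is Rivera.

Rivera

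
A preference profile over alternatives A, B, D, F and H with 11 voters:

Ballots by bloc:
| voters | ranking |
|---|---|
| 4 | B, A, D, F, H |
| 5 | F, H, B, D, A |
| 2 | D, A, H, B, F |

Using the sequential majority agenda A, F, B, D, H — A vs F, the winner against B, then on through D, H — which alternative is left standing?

Round 1: A vs F — 6–5, A advances.
Round 2: A vs B — 2–9, B advances.
Round 3: B vs D — 9–2, B advances.
Round 4: B vs H — 4–7, H advances.
H survives the agenda.

H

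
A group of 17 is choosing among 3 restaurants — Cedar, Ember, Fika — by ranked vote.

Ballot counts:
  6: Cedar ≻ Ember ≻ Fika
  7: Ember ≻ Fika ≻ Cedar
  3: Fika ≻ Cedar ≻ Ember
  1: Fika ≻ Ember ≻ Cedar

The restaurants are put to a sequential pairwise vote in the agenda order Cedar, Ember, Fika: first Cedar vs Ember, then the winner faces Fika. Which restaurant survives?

Round 1: Cedar vs Ember — 9–8, Cedar advances.
Round 2: Cedar vs Fika — 6–11, Fika advances.
Fika survives the agenda.

Fika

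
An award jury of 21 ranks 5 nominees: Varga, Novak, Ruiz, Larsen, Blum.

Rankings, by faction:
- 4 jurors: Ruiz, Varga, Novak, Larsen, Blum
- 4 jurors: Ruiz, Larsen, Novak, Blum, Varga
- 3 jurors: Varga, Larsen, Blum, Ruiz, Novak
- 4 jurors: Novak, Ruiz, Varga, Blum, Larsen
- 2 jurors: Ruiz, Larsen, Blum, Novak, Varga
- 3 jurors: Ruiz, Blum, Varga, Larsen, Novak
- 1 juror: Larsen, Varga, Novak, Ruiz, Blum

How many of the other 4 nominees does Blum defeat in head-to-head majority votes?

Blum against each rival (21 jurors):
Blum vs Varga: Varga wins 12–9.
Blum vs Novak: Novak, 13–8.
Blum vs Ruiz: Ruiz wins 18–3.
Blum vs Larsen: 7 to 14, Larsen.
Blum beats no one; loses to Varga, Novak, Ruiz, Larsen — 0 pairwise wins.

0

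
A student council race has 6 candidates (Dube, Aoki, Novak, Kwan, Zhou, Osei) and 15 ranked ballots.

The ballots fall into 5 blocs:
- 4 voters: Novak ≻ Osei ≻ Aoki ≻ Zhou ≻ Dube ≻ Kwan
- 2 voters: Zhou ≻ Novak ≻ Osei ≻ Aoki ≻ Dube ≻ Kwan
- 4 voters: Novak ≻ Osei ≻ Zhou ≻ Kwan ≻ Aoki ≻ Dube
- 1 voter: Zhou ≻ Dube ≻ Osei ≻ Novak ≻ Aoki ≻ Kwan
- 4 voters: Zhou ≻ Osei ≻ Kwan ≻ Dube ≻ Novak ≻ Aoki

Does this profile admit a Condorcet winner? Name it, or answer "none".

Check each pair by majority over 15 ballots:
Dube vs Aoki: 5 to 10, Aoki.
Dube vs Novak: Dube preferred on 1+4 = 5 ballots; Novak wins 10–5.
Dube vs Kwan: 4+2+1 = 7 for Dube, 8 for Kwan — Kwan by 8–7.
Dube vs Zhou: Dube preferred on 0 ballots; Zhou wins 15–0.
Dube vs Osei: Dube is ranked higher on 1 ballot, Osei on 14. Osei wins 14–1.
Aoki vs Novak: Aoki preferred on 0 ballots; Novak wins 15–0.
Aoki vs Kwan: Aoki is ranked higher on 4+2+1 = 7 ballots, Kwan on 8. Kwan wins 8–7.
Aoki vs Zhou: 4 to 11, Zhou.
Aoki vs Osei: Aoki preferred on 0 ballots; Osei wins 15–0.
Novak vs Kwan: Novak preferred on 4+2+4+1 = 11 ballots; Novak wins 11–4.
Novak vs Zhou: Novak is ranked higher on 4+4 = 8 ballots, Zhou on 7. Novak wins 8–7.
Novak vs Osei: Novak preferred on 4+2+4 = 10 ballots; Novak wins 10–5.
Kwan vs Zhou: 0 to 15, Zhou.
Kwan vs Osei: Kwan is ranked higher on 0 ballots, Osei on 15. Osei wins 15–0.
Zhou vs Osei: Zhou is ranked higher on 2+1+4 = 7 ballots, Osei on 8. Osei wins 8–7.
Only Novak has no losses; Novak is the Condorcet winner.

Novak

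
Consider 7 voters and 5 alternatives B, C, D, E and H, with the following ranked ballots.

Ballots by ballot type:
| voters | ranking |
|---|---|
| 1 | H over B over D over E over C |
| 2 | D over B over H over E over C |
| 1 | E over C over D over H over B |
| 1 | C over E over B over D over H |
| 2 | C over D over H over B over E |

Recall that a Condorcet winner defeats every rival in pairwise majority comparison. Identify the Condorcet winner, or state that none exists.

none

Check each pair by majority over 7 ballots:
B–C: C 4–3.
B vs D: D, 5–2.
B vs E: B, 5–2.
B vs H: H wins 4–3.
C vs D: C wins 4–3.
C vs E: E, 4–3.
C vs H: C wins 4–3.
D vs E: D wins 5–2.
D–H: D 6–1.
E vs H: H wins 5–2.
No alternative is unbeaten: B loses to C; C loses to E; D loses to C; E loses to B; H loses to C. In particular B > E > C > B is a majority cycle — no Condorcet winner exists.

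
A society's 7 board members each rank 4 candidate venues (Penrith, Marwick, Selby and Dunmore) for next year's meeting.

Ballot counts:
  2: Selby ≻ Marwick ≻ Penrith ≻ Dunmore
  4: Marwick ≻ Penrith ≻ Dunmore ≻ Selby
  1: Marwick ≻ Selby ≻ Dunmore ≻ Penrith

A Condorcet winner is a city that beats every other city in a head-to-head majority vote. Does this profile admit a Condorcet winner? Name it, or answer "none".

Check each pair by majority over 7 ballots:
Penrith vs Marwick: 0 for Penrith, 7 for Marwick — Marwick by 7–0.
Penrith vs Selby: Penrith, 4–3.
Penrith vs Dunmore: Penrith wins 6–1.
Marwick vs Selby: Marwick preferred on 4+1 = 5 ballots; Marwick wins 5–2.
Marwick vs Dunmore: Marwick is ranked higher on 2+4+1 = 7 ballots, Dunmore on 0. Marwick wins 7–0.
Selby vs Dunmore: Dunmore, 4–3.
Marwick beats each of Penrith, Selby, Dunmore — Marwick is the Condorcet winner.

Marwick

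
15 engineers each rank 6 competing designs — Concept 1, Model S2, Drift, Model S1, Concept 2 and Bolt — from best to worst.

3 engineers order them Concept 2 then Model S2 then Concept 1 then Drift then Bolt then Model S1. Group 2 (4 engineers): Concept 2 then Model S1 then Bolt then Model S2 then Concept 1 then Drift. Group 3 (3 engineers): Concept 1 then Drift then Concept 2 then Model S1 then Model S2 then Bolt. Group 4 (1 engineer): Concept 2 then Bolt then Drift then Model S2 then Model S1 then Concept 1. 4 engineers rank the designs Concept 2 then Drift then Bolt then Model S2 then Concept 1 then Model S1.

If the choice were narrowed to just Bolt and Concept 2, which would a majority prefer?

No ballot ranks Bolt above Concept 2: 0.
Ballots ranking Concept 2 above Bolt: 15 − 0 = 15.
Concept 2 wins the head-to-head 15–0.

Concept 2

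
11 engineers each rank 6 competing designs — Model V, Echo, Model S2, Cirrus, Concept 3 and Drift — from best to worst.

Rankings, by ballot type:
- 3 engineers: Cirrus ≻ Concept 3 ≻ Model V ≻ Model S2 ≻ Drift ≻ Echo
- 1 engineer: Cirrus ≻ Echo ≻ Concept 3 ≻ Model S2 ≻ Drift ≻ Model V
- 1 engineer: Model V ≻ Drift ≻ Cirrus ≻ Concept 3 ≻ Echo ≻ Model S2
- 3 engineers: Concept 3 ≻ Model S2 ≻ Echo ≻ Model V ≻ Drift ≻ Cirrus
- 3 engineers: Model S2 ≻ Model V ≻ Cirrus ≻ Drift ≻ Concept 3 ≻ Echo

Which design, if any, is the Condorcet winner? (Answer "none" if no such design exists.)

none

Head-to-head results (11 engineers):
Model V vs Echo: 7 to 4, Model V.
Model V vs Model S2: Model V is ranked higher on 3+1 = 4 ballots, Model S2 on 7. Model S2 wins 7–4.
Model V vs Cirrus: 1+3+3 = 7 for Model V, 4 for Cirrus — Model V by 7–4.
Model V vs Concept 3: 4 to 7, Concept 3.
Model V vs Drift: Model V is ranked higher on 3+1+3+3 = 10 ballots, Drift on 1. Model V wins 10–1.
Echo vs Model S2: 2 to 9, Model S2.
Echo vs Cirrus: 3 to 8, Cirrus.
Echo vs Concept 3: 1 for Echo, 10 for Concept 3 — Concept 3 by 10–1.
Echo vs Drift: Echo is ranked higher on 1+3 = 4 ballots, Drift on 7. Drift wins 7–4.
Model S2 vs Cirrus: Model S2 is ranked higher on 3+3 = 6 ballots, Cirrus on 5. Model S2 wins 6–5.
Model S2 vs Concept 3: Model S2 preferred on 3 ballots; Concept 3 wins 8–3.
Model S2 vs Drift: 3+1+3+3 = 10 for Model S2, 1 for Drift — Model S2 by 10–1.
Cirrus vs Concept 3: Cirrus preferred on 3+1+1+3 = 8 ballots; Cirrus wins 8–3.
Cirrus vs Drift: 7 to 4, Cirrus.
Concept 3 vs Drift: 3+1+3 = 7 for Concept 3, 4 for Drift — Concept 3 by 7–4.
Each design drops at least one matchup (Model V loses to Model S2; Echo loses to Model V; Model S2 loses to Concept 3; Cirrus loses to Model V; Concept 3 loses to Cirrus; Drift loses to Model V); the cycle Model V beats Cirrus beats Concept 3 beats Model V rules out a Condorcet winner.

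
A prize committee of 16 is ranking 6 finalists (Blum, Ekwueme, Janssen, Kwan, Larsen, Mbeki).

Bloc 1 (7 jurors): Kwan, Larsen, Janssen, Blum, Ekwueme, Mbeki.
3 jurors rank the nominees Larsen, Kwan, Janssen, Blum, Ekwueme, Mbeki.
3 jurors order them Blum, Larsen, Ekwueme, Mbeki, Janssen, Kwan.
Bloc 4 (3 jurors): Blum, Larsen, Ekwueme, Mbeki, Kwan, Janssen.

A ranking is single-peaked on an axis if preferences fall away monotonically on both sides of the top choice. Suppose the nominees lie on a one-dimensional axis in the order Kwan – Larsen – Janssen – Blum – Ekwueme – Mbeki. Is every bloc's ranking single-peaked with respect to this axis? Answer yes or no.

no

Axis positions: Kwan=1, Larsen=2, Janssen=3, Blum=4, Ekwueme=5, Mbeki=6.
Bloc 1 (peak Kwan at position 1): ranking walks positions 1-2-3-4-5-6, expanding outward from the peak — single-peaked.
Bloc 2 (peak Larsen at position 2): ranking walks positions 2-1-3-4-5-6, expanding outward from the peak — single-peaked.
Bloc 3: ranking walks positions 4-2-5-6-3-1; Larsen is ranked above Janssen even though Janssen lies between Larsen and the peak Blum on the axis — preferences dip and rise again. Not single-peaked.
Bloc 4: ranking walks positions 4-2-5-6-1-3; Larsen is ranked above Janssen even though Janssen lies between Larsen and the peak Blum on the axis — preferences dip and rise again. Not single-peaked.
Bloc 3 violates single-peakedness, so the profile is not single-peaked on this axis.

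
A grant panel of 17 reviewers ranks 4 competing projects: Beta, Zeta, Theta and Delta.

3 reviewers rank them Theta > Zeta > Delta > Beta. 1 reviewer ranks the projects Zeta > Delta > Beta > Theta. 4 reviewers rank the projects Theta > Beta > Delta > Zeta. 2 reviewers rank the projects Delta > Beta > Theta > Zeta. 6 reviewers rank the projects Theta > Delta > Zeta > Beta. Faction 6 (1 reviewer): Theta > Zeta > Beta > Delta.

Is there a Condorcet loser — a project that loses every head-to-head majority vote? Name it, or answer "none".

Pairwise majorities:
Beta–Zeta: Zeta 11–6.
Beta vs Theta: Beta preferred on 1+2 = 3 ballots; Theta wins 14–3.
Beta vs Delta: Beta preferred on 4+1 = 5 ballots; Delta wins 12–5.
Zeta–Theta: Theta 16–1.
Zeta vs Delta: 5 to 12, Delta.
Theta–Delta: Theta 14–3.
Beta is beaten in every head-to-head and is the Condorcet loser.

Beta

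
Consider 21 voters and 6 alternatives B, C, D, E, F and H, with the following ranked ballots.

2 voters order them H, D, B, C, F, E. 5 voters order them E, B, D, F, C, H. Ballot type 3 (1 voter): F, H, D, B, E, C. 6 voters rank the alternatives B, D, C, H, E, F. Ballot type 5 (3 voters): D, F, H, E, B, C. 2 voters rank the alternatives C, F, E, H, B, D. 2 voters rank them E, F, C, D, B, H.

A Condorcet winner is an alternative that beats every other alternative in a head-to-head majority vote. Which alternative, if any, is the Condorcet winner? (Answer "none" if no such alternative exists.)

Pairwise majorities:
B vs C: 2+5+1+6+3 = 17 for B, 4 for C — B by 17–4.
B vs D: B is ranked higher on 5+6+2 = 13 ballots, D on 8. B wins 13–8.
B vs E: B preferred on 2+1+6 = 9 ballots; E wins 12–9.
B–F: B 13–8.
B vs H: 13 to 8, B.
C vs D: D, 17–4.
C vs E: E, 11–10.
C vs F: F wins 11–10.
C vs H: C preferred on 5+6+2+2 = 15 ballots; C wins 15–6.
D–E: D 12–9.
D vs F: 16 to 5, D.
D vs H: D wins 16–5.
E–F: E 13–8.
E vs H: H, 12–9.
F vs H: F wins 13–8.
Every alternative loses at least once (B loses to E; C loses to B; D loses to B; E loses to D; F loses to B; H loses to B). The majority relation contains the cycle B > D > E > B, so there is no Condorcet winner.

none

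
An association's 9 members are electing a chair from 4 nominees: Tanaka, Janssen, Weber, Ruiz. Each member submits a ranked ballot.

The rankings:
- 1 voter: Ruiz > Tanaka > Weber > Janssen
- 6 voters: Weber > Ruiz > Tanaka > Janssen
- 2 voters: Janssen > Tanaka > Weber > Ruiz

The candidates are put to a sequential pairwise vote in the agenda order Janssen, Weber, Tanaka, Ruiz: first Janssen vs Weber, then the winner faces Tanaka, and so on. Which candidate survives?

Weber

Round 1: Janssen vs Weber — 2–7, Weber advances.
Round 2: Weber vs Tanaka — 6–3, Weber advances.
Round 3: Weber vs Ruiz — 8–1, Weber advances.
Weber survives the agenda.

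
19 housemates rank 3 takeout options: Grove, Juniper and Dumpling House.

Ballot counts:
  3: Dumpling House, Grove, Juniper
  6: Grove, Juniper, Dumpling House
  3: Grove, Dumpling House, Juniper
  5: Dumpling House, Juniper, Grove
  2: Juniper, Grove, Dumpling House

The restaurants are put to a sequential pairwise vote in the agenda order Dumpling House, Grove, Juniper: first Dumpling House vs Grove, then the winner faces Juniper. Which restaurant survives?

Grove

Round 1: Dumpling House vs Grove — 8–11, Grove advances.
Round 2: Grove vs Juniper — 12–7, Grove advances.
The agenda winner is Grove.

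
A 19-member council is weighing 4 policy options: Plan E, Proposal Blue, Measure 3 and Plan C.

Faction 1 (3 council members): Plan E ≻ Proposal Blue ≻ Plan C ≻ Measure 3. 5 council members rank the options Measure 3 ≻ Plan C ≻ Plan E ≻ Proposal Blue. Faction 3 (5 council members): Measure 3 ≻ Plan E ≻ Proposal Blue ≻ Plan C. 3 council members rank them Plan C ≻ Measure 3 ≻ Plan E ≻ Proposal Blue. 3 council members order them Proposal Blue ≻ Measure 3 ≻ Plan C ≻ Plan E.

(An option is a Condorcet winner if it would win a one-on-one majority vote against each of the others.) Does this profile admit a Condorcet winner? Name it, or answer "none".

Measure 3

Head-to-head results (19 council members):
Plan E vs Proposal Blue: Plan E wins 16–3.
Plan E–Measure 3: Measure 3 16–3.
Plan E–Plan C: Plan C 11–8.
Proposal Blue vs Measure 3: Measure 3, 13–6.
Proposal Blue vs Plan C: Proposal Blue, 11–8.
Measure 3–Plan C: Measure 3 13–6.
Measure 3 beats each of Plan E, Proposal Blue, Plan C — Measure 3 is the Condorcet winner.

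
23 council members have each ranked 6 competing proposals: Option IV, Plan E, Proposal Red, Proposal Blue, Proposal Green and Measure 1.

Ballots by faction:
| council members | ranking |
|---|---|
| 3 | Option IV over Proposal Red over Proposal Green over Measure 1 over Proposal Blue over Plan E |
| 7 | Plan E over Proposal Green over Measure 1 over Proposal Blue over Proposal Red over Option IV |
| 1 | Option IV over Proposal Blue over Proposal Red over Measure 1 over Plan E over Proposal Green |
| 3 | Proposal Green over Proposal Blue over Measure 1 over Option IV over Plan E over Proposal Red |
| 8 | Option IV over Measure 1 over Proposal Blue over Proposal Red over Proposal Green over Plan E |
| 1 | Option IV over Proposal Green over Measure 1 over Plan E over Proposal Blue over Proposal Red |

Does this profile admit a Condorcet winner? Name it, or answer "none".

Check each pair by majority over 23 ballots:
Option IV vs Plan E: 16 to 7, Option IV.
Option IV vs Proposal Red: Option IV preferred on 3+1+3+8+1 = 16 ballots; Option IV wins 16–7.
Option IV vs Proposal Blue: 3+1+8+1 = 13 for Option IV, 10 for Proposal Blue — Option IV by 13–10.
Option IV vs Proposal Green: 13 to 10, Option IV.
Option IV vs Measure 1: Option IV preferred on 3+1+8+1 = 13 ballots; Option IV wins 13–10.
Plan E vs Proposal Red: Plan E preferred on 7+3+1 = 11 ballots; Proposal Red wins 12–11.
Plan E vs Proposal Blue: Plan E preferred on 7+1 = 8 ballots; Proposal Blue wins 15–8.
Plan E vs Proposal Green: 8 to 15, Proposal Green.
Plan E vs Measure 1: Plan E is ranked higher on 7 ballots, Measure 1 on 16. Measure 1 wins 16–7.
Proposal Red vs Proposal Blue: 3 to 20, Proposal Blue.
Proposal Red vs Proposal Green: Proposal Red preferred on 3+1+8 = 12 ballots; Proposal Red wins 12–11.
Proposal Red vs Measure 1: Proposal Red is ranked higher on 3+1 = 4 ballots, Measure 1 on 19. Measure 1 wins 19–4.
Proposal Blue vs Proposal Green: 1+8 = 9 for Proposal Blue, 14 for Proposal Green — Proposal Green by 14–9.
Proposal Blue vs Measure 1: 1+3 = 4 for Proposal Blue, 19 for Measure 1 — Measure 1 by 19–4.
Proposal Green vs Measure 1: 14 to 9, Proposal Green.
Option IV defeats every rival head-to-head and is the Condorcet winner.

Option IV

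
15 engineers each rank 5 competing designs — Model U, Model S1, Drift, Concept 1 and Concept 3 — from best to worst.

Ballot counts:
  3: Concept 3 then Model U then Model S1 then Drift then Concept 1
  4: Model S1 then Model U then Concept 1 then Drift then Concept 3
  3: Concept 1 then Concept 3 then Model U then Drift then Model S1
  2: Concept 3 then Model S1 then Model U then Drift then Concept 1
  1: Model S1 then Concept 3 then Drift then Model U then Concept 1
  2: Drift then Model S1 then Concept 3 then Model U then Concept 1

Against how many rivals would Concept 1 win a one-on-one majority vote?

0

Concept 1 against each rival (15 engineers):
Concept 1 vs Model U: Concept 1 preferred on 3 ballots; Model U wins 12–3.
Concept 1 vs Model S1: Concept 1 preferred on 3 ballots; Model S1 wins 12–3.
Concept 1–Drift: Drift 8–7.
Concept 1–Concept 3: Concept 3 8–7.
Concept 1 beats no one; loses to Model U, Model S1, Drift, Concept 3 — 0 pairwise wins.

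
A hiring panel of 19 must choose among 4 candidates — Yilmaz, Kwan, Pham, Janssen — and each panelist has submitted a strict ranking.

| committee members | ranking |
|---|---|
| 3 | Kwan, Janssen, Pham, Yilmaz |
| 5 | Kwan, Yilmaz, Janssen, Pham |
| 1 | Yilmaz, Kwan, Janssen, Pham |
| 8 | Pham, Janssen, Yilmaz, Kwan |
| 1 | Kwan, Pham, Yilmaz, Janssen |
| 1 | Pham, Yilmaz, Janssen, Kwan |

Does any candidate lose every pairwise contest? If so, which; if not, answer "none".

none

Head-to-head results (19 committee members):
Yilmaz vs Kwan: 1+8+1 = 10 for Yilmaz, 9 for Kwan — Yilmaz by 10–9.
Yilmaz vs Pham: Pham wins 13–6.
Yilmaz vs Janssen: 5+1+1+1 = 8 for Yilmaz, 11 for Janssen — Janssen by 11–8.
Kwan vs Pham: Kwan wins 10–9.
Kwan vs Janssen: Kwan preferred on 3+5+1+1 = 10 ballots; Kwan wins 10–9.
Pham vs Janssen: Pham, 10–9.
Every candidate wins at least one matchup (Yilmaz beats Kwan; Kwan beats Pham; Pham beats Yilmaz; Janssen beats Yilmaz), so there is no Condorcet loser.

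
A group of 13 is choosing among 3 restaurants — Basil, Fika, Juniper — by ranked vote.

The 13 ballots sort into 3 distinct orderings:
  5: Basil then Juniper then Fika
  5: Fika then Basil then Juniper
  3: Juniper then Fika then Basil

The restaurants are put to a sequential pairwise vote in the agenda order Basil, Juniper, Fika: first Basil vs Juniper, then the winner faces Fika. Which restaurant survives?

Fika

Round 1: Basil vs Juniper — 10–3, Basil advances.
Round 2: Basil vs Fika — 5–8, Fika advances.
Fika survives the agenda.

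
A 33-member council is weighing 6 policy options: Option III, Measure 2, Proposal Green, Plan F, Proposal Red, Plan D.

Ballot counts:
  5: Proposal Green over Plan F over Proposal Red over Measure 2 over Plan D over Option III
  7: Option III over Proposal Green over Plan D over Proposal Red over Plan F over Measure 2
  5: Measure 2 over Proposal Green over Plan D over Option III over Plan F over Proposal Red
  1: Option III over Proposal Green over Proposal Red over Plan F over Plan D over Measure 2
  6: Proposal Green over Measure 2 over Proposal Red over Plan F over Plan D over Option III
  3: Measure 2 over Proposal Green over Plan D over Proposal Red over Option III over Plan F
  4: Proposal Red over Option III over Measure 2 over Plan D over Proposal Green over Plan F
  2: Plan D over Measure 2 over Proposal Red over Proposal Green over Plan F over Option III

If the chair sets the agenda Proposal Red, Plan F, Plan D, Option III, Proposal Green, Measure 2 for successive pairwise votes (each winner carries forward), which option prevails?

Proposal Green

Round 1: Proposal Red vs Plan F — 23–10, Proposal Red advances.
Round 2: Proposal Red vs Plan D — 16–17, Plan D advances.
Round 3: Plan D vs Option III — 21–12, Plan D advances.
Round 4: Plan D vs Proposal Green — 6–27, Proposal Green advances.
Round 5: Proposal Green vs Measure 2 — 19–14, Proposal Green advances.
Proposal Green survives the agenda.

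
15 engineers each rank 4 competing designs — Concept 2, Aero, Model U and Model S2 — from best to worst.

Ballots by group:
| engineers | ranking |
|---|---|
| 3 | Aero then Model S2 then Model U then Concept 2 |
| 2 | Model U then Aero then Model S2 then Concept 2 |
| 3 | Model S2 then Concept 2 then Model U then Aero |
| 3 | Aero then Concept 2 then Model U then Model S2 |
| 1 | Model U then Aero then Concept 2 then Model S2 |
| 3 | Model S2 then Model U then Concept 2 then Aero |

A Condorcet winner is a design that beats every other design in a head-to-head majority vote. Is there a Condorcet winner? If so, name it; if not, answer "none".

Check each pair by majority over 15 ballots:
Concept 2–Aero: Aero 9–6.
Concept 2–Model U: Model U 9–6.
Concept 2 vs Model S2: 4 to 11, Model S2.
Aero–Model U: Model U 9–6.
Aero vs Model S2: Aero wins 9–6.
Model U vs Model S2: 6 to 9, Model S2.
No design is unbeaten: Concept 2 loses to Aero; Aero loses to Model U; Model U loses to Model S2; Model S2 loses to Aero. In particular Aero → Model S2 → Model U → Aero is a majority cycle — no Condorcet winner exists.

none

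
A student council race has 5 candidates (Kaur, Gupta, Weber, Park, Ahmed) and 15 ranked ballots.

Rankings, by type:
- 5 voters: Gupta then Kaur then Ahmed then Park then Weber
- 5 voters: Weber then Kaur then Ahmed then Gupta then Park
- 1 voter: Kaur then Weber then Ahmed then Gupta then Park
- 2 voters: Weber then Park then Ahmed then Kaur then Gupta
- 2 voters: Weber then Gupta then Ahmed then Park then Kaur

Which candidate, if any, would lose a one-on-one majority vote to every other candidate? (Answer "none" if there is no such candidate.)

Pairwise majorities:
Kaur vs Gupta: 8 to 7, Kaur.
Kaur vs Weber: Weber, 9–6.
Kaur vs Park: Kaur, 11–4.
Kaur vs Ahmed: 11 to 4, Kaur.
Gupta–Weber: Weber 10–5.
Gupta vs Park: Gupta, 13–2.
Gupta–Ahmed: Ahmed 8–7.
Weber vs Park: Weber wins 10–5.
Weber–Ahmed: Weber 10–5.
Park vs Ahmed: Ahmed, 13–2.
Park loses to every other candidate — it is the Condorcet loser.

Park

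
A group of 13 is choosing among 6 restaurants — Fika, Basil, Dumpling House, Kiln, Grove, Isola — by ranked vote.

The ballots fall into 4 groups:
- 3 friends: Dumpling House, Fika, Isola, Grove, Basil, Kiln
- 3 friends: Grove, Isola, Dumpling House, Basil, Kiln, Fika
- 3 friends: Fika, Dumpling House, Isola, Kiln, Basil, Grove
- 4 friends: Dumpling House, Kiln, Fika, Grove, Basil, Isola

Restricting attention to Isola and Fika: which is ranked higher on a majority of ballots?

Ballots ranking Isola above Fika: 3.
Ballots ranking Fika above Isola: 13 − 3 = 10.
Fika wins the head-to-head 10–3.

Fika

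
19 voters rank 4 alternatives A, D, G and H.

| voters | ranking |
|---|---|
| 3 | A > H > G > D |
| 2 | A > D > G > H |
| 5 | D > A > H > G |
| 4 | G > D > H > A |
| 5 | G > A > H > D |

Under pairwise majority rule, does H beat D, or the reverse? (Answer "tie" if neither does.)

D

Ballots ranking H above D: 3 + 5 = 8.
Ballots ranking D above H: 19 − 8 = 11.
D wins the head-to-head 11–8.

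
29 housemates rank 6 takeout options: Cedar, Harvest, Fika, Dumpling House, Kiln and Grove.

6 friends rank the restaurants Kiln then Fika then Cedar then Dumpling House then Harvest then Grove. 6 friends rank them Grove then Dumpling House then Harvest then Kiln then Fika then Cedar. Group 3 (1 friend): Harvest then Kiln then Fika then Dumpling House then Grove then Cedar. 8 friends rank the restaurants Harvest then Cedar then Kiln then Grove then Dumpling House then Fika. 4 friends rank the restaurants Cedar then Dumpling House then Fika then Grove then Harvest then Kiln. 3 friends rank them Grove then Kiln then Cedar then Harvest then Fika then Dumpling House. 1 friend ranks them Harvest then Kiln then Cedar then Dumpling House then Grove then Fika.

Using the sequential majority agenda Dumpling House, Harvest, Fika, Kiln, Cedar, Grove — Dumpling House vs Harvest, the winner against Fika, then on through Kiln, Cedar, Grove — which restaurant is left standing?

Round 1: Dumpling House vs Harvest — 16–13, Dumpling House advances.
Round 2: Dumpling House vs Fika — 19–10, Dumpling House advances.
Round 3: Dumpling House vs Kiln — 10–19, Kiln advances.
Round 4: Kiln vs Cedar — 17–12, Kiln advances.
Round 5: Kiln vs Grove — 16–13, Kiln advances.
The agenda winner is Kiln.

Kiln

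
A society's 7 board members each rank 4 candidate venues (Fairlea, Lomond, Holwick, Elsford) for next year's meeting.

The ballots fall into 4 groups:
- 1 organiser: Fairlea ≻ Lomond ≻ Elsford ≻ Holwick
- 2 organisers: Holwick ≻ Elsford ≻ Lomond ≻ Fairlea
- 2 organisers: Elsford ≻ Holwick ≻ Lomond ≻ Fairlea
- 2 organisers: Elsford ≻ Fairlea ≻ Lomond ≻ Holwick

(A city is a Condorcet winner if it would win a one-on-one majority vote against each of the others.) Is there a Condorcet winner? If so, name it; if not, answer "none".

Elsford

Pairwise majorities:
Fairlea vs Lomond: 1+2 = 3 for Fairlea, 4 for Lomond — Lomond by 4–3.
Fairlea vs Holwick: 3 to 4, Holwick.
Fairlea vs Elsford: Fairlea preferred on 1 ballot; Elsford wins 6–1.
Lomond vs Holwick: Lomond preferred on 1+2 = 3 ballots; Holwick wins 4–3.
Lomond vs Elsford: 1 for Lomond, 6 for Elsford — Elsford by 6–1.
Holwick vs Elsford: 2 for Holwick, 5 for Elsford — Elsford by 5–2.
Elsford wins every pairwise contest, so Elsford is the Condorcet winner.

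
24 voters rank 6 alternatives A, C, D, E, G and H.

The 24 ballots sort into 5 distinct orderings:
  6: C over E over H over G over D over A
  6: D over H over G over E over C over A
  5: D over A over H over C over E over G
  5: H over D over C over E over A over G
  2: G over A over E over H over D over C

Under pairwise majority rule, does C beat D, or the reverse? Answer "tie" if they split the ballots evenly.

D

Ballots ranking C above D: 6.
Ballots ranking D above C: 24 − 6 = 18.
D wins the head-to-head 18–6.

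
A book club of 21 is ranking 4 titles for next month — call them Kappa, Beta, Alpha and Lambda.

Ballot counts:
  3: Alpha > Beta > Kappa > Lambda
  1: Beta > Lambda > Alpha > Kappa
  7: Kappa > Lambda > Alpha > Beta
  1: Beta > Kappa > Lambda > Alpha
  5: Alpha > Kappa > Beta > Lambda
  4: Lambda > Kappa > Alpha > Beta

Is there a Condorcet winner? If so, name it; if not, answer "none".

Check each pair by majority over 21 ballots:
Kappa–Beta: Kappa 16–5.
Kappa vs Alpha: Kappa wins 12–9.
Kappa vs Lambda: Kappa preferred on 3+7+1+5 = 16 ballots; Kappa wins 16–5.
Beta vs Alpha: Alpha wins 19–2.
Beta vs Lambda: 10 to 11, Lambda.
Alpha vs Lambda: Lambda wins 13–8.
Only Kappa has no losses; Kappa is the Condorcet winner.

Kappa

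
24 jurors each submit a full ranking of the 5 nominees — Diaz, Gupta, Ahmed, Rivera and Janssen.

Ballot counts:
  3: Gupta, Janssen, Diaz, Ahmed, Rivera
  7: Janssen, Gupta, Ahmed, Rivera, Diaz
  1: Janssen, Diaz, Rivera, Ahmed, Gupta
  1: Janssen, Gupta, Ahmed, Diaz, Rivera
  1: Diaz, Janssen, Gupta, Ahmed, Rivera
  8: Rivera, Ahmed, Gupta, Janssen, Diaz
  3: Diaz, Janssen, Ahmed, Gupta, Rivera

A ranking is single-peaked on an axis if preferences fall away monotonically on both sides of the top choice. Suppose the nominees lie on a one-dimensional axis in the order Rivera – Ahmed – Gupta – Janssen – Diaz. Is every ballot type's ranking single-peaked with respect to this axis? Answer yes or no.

no

Axis positions: Rivera=1, Ahmed=2, Gupta=3, Janssen=4, Diaz=5.
Ballot type 1 (peak Gupta at position 3): ranking walks positions 3-4-5-2-1, expanding outward from the peak — single-peaked.
Ballot type 2 (peak Janssen at position 4): ranking walks positions 4-3-2-1-5, expanding outward from the peak — single-peaked.
Ballot type 3: ranking walks positions 4-5-1-2-3; Rivera is ranked above Gupta even though Gupta lies between Rivera and the peak Janssen on the axis — preferences dip and rise again. Not single-peaked.
Ballot type 4 (peak Janssen at position 4): ranking walks positions 4-3-2-5-1, expanding outward from the peak — single-peaked.
Ballot type 5 (peak Diaz at position 5): ranking walks positions 5-4-3-2-1, expanding outward from the peak — single-peaked.
Ballot type 6 (peak Rivera at position 1): ranking walks positions 1-2-3-4-5, expanding outward from the peak — single-peaked.
Ballot type 7: ranking walks positions 5-4-2-3-1; Ahmed is ranked above Gupta even though Gupta lies between Ahmed and the peak Diaz on the axis — preferences dip and rise again. Not single-peaked.
Ballot type 3 violates single-peakedness, so the profile is not single-peaked on this axis.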